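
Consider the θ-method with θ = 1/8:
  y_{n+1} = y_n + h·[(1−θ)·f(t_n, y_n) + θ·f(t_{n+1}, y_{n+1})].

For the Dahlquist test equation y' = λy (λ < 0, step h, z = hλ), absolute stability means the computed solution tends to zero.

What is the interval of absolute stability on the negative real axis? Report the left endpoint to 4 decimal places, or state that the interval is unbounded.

z∈(-2.6667,0).

With y'=λy (z=hλ):
  y_{n+1} = y_n + z·[7/8·y_n + 1/8·y_{n+1}] ⇒ (1 − 1/8z)y_{n+1} = (1 + 7/8z)y_n
  so R(z) = (1 + 7/8z)/(1 − 1/8z).

Find x<0 with |R(x)|<1.
x=-0.51: |R|=0.5206
R=−1: 1+7/8x = −1+1/8x ⇒ -3/4x=2 ⇒ x=2/(-3/4)=-2.6667
Confirm numerically:
  x=-1.947: |R|=0.56590 <1
  x=-1.902: |R|=0.53666 <1
  x=-1.501: |R|=0.26387 <1
  x=-1.144: |R|=0.00087 <1
  x=-3.005: |R|=1.18446 >1
  x=-2.952: |R|=1.15632 >1
  x=-2.802: |R|=1.07517 >1
Stable set (-2.6667, 0).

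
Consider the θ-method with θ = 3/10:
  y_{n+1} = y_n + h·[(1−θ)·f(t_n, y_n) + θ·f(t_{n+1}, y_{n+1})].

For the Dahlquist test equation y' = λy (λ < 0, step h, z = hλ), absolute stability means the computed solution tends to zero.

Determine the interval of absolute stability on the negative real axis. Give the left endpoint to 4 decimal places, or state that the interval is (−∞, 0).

Set f=λy, z=hλ:
  y_{n+1} = y_n + z·[7/10·y_n + 3/10·y_{n+1}] ⇒ (1 − 3/10z)y_{n+1} = (1 + 7/10z)y_n
  R(z) = (1 + 7/10z)/(1 − 3/10z).

Find x<0 with |R(x)|<1.
x=-1.78: |R|=0.1604
R=−1: 1+7/10x = −1+3/10x ⇒ -2/5x=2 ⇒ x=2/(-2/5)=-5.0000
Confirm numerically:
  x=-4.729: |R|=0.95518 <1
  x=-3.081: |R|=0.60110 <1
  x=-2.571: |R|=0.45148 <1
  x=-2.219: |R|=0.33217 <1
  x=-5.525: |R|=1.07902 >1
  x=-5.412: |R|=1.06281 >1
So |R|<1 on (-5.0000, 0).

z∈(-5.0000,0).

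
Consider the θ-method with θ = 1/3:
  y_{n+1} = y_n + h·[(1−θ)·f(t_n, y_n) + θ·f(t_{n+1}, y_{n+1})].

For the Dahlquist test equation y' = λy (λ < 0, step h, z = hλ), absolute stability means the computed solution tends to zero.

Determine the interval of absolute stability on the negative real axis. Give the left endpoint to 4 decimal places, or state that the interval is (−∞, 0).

Set f=λy, z=hλ:
  y_{n+1} = y_n + z·[2/3·y_n + 1/3·y_{n+1}] ⇒ (1 − 1/3z)y_{n+1} = (1 + 2/3z)y_n
  Hence R(z) = (1 + 2/3z)/(1 − 1/3z).

Need |R(x)|<1, x<0.
x=-0.51: |R|=0.5641
R=−1: 1+2/3x = −1+1/3x ⇒ -1/3x=2 ⇒ x=2/(-1/3)=-6.0000
Confirm numerically:
  x=-5.731: |R|=0.96919 <1
  x=-5.095: |R|=0.88820 <1
  x=-4.345: |R|=0.77468 <1
  x=-4.010: |R|=0.71612 <1
  x=-6.411: |R|=1.04367 >1
  x=-6.250: |R|=1.02703 >1
So |R|<1 on (-6.0000, 0).

(-6.0000, 0).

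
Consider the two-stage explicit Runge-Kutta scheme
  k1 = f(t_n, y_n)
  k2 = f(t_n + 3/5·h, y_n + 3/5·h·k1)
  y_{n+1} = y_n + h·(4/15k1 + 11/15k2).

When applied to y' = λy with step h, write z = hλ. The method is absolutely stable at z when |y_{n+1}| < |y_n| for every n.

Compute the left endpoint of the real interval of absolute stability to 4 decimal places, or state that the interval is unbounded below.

Test eqn y'=λy, z=hλ:
  k1=λy_n ⇒ h·k1=z·y_n;  k2=λ(1+3/5z)y_n ⇒ h·k2=z(1+3/5z)y_n
  y_{n+1}/y_n = 1 + 4/15z + 11/15z(1+3/5z) = 1 + z + 11/25z²
  so R(z) = 1 + z + 11/25z².

Solve |R(x)|<1 on ℝ⁻.
x=-1.45: |R|=0.4751
R=1: x+11/25x²=0 ⇒ x=−25/11=-2.2727; min R=1−1/(4·11/25)=0.4318>−1
Confirm numerically:
  x=-1.987: |R|=0.75019 <1
  x=-1.880: |R|=0.67514 <1
  x=-1.661: |R|=0.55293 <1
  x=-1.395: |R|=0.46125 <1
  x=-2.460: |R|=1.20270 >1
  x=-2.424: |R|=1.16134 >1
Interval (-2.2727, 0).

z* = -2.2727.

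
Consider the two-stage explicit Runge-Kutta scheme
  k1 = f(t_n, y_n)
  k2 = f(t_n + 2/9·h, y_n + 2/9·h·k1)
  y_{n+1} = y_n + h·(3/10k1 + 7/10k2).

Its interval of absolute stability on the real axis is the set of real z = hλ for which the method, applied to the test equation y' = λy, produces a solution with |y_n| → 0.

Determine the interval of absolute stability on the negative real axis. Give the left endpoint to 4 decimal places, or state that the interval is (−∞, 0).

On y'=λy, z=hλ:
  k1=λy_n ⇒ h·k1=z·y_n;  k2=λ(1+2/9z)y_n ⇒ h·k2=z(1+2/9z)y_n
  y_{n+1}/y_n = 1 + 3/10z + 7/10z(1+2/9z) = 1 + z + 7/45z²
  ⇒ R(z) = 1 + z + 7/45z².

Solve |R(x)|<1 on ℝ⁻.
x=-1.62: |R|=0.2118
R=1: x+7/45x²=0 ⇒ x=−45/7=-6.4286; min R=1−1/(4·7/45)=-0.6071>−1
Confirm numerically:
  x=-6.081: |R|=0.67122 <1
  x=-5.289: |R|=0.06244 <1
  x=-4.333: |R|=0.41246 <1
  x=-2.941: |R|=0.59553 <1
  x=-6.684: |R|=1.26558 >1
  x=-6.637: |R|=1.21519 >1
  x=-6.546: |R|=1.11957 >1
So |R|<1 on (-6.4286, 0).

z∈(-6.4286,0).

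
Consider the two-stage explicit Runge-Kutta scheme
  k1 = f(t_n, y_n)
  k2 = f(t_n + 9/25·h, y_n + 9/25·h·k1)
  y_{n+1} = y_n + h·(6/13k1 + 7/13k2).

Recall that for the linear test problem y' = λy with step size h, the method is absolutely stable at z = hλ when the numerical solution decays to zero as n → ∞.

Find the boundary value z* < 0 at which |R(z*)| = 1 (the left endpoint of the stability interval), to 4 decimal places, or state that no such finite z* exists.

On y'=λy, z=hλ:
  k1=λy_n ⇒ h·k1=z·y_n;  k2=λ(1+9/25z)y_n ⇒ h·k2=z(1+9/25z)y_n
  y_{n+1}/y_n = 1 + 6/13z + 7/13z(1+9/25z) = 1 + z + 63/325z²
  R(z) = 1 + z + 63/325z².

Find x<0 with |R(x)|<1.
x=-0.51: |R|=0.5404
R=1: x+63/325x²=0 ⇒ x=−325/63=-5.1587; min R=1−1/(4·63/325)=-0.2897>−1
Confirm numerically:
  x=-5.097: |R|=0.93901 <1
  x=-4.824: |R|=0.68699 <1
  x=-2.988: |R|=0.25731 <1
  x=-5.623: |R|=1.50605 >1
  x=-5.495: |R|=1.35819 >1
Stable set (-5.1587, 0).

z* = -5.1587.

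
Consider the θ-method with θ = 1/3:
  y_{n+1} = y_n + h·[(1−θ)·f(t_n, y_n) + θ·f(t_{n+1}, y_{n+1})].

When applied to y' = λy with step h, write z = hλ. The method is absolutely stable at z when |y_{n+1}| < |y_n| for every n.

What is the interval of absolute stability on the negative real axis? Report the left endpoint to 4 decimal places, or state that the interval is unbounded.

(-6.0000, 0).

Test eqn y'=λy, z=hλ:
  y_{n+1} = y_n + z·[2/3·y_n + 1/3·y_{n+1}] ⇒ (1 − 1/3z)y_{n+1} = (1 + 2/3z)y_n
  ⇒ R(z) = (1 + 2/3z)/(1 − 1/3z).

Find x<0 with |R(x)|<1.
x=-1.15: |R|=0.1687
R=−1: 1+2/3x = −1+1/3x ⇒ -1/3x=2 ⇒ x=2/(-1/3)=-6.0000
Confirm numerically:
  x=-5.782: |R|=0.97518 <1
  x=-5.505: |R|=0.94180 <1
  x=-3.780: |R|=0.67257 <1
  x=-6.376: |R|=1.04010 >1
  x=-6.182: |R|=1.01982 >1
Stable set (-6.0000, 0).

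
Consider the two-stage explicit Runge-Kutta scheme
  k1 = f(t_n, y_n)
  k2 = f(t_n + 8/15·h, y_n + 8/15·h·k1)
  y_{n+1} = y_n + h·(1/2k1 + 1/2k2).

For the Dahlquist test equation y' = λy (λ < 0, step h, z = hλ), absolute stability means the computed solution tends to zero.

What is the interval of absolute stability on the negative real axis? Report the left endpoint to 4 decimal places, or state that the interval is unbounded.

z∈(-3.7500,0).

With y'=λy (z=hλ):
  k1=λy_n ⇒ h·k1=z·y_n;  k2=λ(1+8/15z)y_n ⇒ h·k2=z(1+8/15z)y_n
  y_{n+1}/y_n = 1 + 1/2z + 1/2z(1+8/15z) = 1 + z + 4/15z²
  Hence R(z) = 1 + z + 4/15z².

Need |R(x)|<1, x<0.
x=-1.4: |R|=0.1227
R=1: x+4/15x²=0 ⇒ x=−15/4=-3.7500; min R=1−1/(4·4/15)=0.0625>−1
Confirm numerically:
  x=-3.694: |R|=0.94484 <1
  x=-2.183: |R|=0.08780 <1
  x=-1.716: |R|=0.06924 <1
  x=-4.153: |R|=1.44631 >1
  x=-4.126: |R|=1.41370 >1
  x=-3.784: |R|=1.03431 >1
Interval (-3.7500, 0).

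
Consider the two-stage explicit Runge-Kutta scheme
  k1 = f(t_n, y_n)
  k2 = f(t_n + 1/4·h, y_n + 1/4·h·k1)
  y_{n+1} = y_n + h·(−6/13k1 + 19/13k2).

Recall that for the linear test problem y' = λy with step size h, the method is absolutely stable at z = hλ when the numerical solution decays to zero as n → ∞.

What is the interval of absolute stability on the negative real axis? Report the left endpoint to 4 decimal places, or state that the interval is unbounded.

With y'=λy (z=hλ):
  k1=λy_n ⇒ h·k1=z·y_n;  k2=λ(1+1/4z)y_n ⇒ h·k2=z(1+1/4z)y_n
  y_{n+1}/y_n = 1 − 6/13z + 19/13z(1+1/4z) = 1 + z + 19/52z²
  so R(z) = 1 + z + 19/52z².

Solve |R(x)|<1 on ℝ⁻.
x=-1.02: |R|=0.3601
R=1: x+19/52x²=0 ⇒ x=−52/19=-2.7368; min R=1−1/(4·19/52)=0.3158>−1
Confirm numerically:
  x=-2.140: |R|=0.53332 <1
  x=-2.077: |R|=0.49924 <1
  x=-1.590: |R|=0.33373 <1
  x=-1.209: |R|=0.32508 <1
  x=-3.164: |R|=1.49383 >1
  x=-2.871: |R|=1.14073 >1
So |R|<1 on (-2.7368, 0).

z∈(-2.7368,0).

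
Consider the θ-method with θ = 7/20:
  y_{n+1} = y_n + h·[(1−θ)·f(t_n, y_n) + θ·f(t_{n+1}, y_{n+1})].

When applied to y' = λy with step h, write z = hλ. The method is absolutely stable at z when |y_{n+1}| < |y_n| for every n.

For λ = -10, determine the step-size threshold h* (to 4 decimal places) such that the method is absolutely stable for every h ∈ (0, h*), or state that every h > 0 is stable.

On y'=λy, z=hλ:
  y_{n+1} = y_n + z·[13/20·y_n + 7/20·y_{n+1}] ⇒ (1 − 7/20z)y_{n+1} = (1 + 13/20z)y_n
  ⇒ R(z) = (1 + 13/20z)/(1 − 7/20z).

Find x<0 with |R(x)|<1.
x=-1.25: |R|=0.1304
R=−1: 1+13/20x = −1+7/20x ⇒ -3/10x=2 ⇒ x=2/(-3/10)=-6.6667
Confirm numerically:
  x=-6.383: |R|=0.97369 <1
  x=-4.991: |R|=0.81699 <1
  x=-3.057: |R|=0.47685 <1
  x=-2.926: |R|=0.44558 <1
  x=-6.873: |R|=1.01818 >1
  x=-6.699: |R|=1.00290 >1
So |R|<1 on (-6.6667, 0).

(-6.6667,0); λ=-10 ⇒ h* = (20/3)/10 = 0.6667.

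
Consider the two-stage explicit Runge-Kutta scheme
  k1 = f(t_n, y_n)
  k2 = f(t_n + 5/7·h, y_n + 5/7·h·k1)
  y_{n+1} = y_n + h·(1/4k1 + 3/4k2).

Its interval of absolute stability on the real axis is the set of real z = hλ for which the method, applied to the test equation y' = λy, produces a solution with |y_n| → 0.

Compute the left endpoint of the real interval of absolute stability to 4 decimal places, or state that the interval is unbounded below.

With y'=λy (z=hλ):
  k1=λy_n ⇒ h·k1=z·y_n;  k2=λ(1+5/7z)y_n ⇒ h·k2=z(1+5/7z)y_n
  y_{n+1}/y_n = 1 + 1/4z + 3/4z(1+5/7z) = 1 + z + 15/28z²
  Hence R(z) = 1 + z + 15/28z².

Boundary: |R(x)|=1, x<0.
x=-1.42: |R|=0.6602
R=1: x+15/28x²=0 ⇒ x=−28/15=-1.8667; min R=1−1/(4·15/28)=0.5333>−1
Confirm numerically:
  x=-1.638: |R|=0.79934 <1
  x=-1.072: |R|=0.54363 <1
  x=-0.871: |R|=0.53541 <1
  x=-2.044: |R|=1.19418 >1
  x=-1.927: |R|=1.06228 >1
So |R|<1 on (-1.8667, 0).

left endpoint -1.8667.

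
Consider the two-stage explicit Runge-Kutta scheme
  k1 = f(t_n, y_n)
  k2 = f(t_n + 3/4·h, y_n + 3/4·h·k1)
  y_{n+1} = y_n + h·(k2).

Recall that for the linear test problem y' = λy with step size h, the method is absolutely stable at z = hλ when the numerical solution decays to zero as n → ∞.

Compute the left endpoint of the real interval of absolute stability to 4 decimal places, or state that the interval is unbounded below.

left endpoint -1.3333.

Test eqn y'=λy, z=hλ:
  k1=λy_n ⇒ h·k1=z·y_n;  k2=λ(1+3/4z)y_n ⇒ h·k2=z(1+3/4z)y_n
  y_{n+1}/y_n = 1 + z(1+3/4z) = 1 + z + 3/4z²
  ⇒ R(z) = 1 + z + 3/4z².

Boundary: |R(x)|=1, x<0.
x=-1.67: |R|=1.4217
R=1: x+3/4x²=0 ⇒ x=−4/3=-1.3333; min R=1−1/(4·3/4)=0.6667>−1
Confirm numerically:
  x=-1.235: |R|=0.90892 <1
  x=-1.070: |R|=0.78868 <1
  x=-0.609: |R|=0.66916 <1
  x=-1.821: |R|=1.66603 >1
  x=-1.534: |R|=1.23087 >1
So |R|<1 on (-1.3333, 0).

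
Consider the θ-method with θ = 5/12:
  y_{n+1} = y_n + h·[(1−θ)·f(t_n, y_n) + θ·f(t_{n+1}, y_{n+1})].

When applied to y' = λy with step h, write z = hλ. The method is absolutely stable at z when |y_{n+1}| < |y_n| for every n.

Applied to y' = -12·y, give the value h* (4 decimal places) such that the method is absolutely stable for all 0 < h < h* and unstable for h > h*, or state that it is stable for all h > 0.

(-12.0000,0); λ=-12 ⇒ h* = (12)/12 = 1.0000.

Test eqn y'=λy, z=hλ:
  y_{n+1} = y_n + z·[7/12·y_n + 5/12·y_{n+1}] ⇒ (1 − 5/12z)y_{n+1} = (1 + 7/12z)y_n
  Hence R(z) = (1 + 7/12z)/(1 − 5/12z).

Find x<0 with |R(x)|<1.
x=-0.93: |R|=0.3297
R=−1: 1+7/12x = −1+5/12x ⇒ -1/6x=2 ⇒ x=2/(-1/6)=-12.0000
Confirm numerically:
  x=-10.769: |R|=0.96261 <1
  x=-10.116: |R|=0.93979 <1
  x=-9.315: |R|=0.90832 <1
  x=-4.835: |R|=0.60387 <1
  x=-12.474: |R|=1.01275 >1
  x=-12.202: |R|=1.00553 >1
  x=-12.069: |R|=1.00191 >1
Stable set (-12.0000, 0).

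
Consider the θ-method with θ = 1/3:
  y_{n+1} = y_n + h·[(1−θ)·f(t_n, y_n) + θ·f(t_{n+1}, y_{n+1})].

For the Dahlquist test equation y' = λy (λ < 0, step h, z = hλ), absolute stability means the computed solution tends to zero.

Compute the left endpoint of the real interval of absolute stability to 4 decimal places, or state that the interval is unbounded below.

left endpoint -6.0000.

Test eqn y'=λy, z=hλ:
  y_{n+1} = y_n + z·[2/3·y_n + 1/3·y_{n+1}] ⇒ (1 − 1/3z)y_{n+1} = (1 + 2/3z)y_n
  Hence R(z) = (1 + 2/3z)/(1 − 1/3z).

Solve |R(x)|<1 on ℝ⁻.
x=-0.57: |R|=0.5210
R=−1: 1+2/3x = −1+1/3x ⇒ -1/3x=2 ⇒ x=2/(-1/3)=-6.0000
Confirm numerically:
  x=-5.096: |R|=0.88834 <1
  x=-4.986: |R|=0.87303 <1
  x=-2.861: |R|=0.46443 <1
  x=-6.596: |R|=1.06211 >1
  x=-6.320: |R|=1.03433 >1
Interval (-6.0000, 0).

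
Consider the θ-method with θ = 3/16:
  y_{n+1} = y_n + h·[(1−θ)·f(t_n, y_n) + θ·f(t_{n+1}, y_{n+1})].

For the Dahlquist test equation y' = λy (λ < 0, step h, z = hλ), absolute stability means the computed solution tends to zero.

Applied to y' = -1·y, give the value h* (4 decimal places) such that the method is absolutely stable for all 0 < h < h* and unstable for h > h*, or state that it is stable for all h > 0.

(-3.2000,0); λ=-1 ⇒ h* = (16/5)/1 = 3.2000.

On y'=λy, z=hλ:
  y_{n+1} = y_n + z·[13/16·y_n + 3/16·y_{n+1}] ⇒ (1 − 3/16z)y_{n+1} = (1 + 13/16z)y_n
  so R(z) = (1 + 13/16z)/(1 − 3/16z).

Solve |R(x)|<1 on ℝ⁻.
x=-1.76: |R|=0.3233
R=−1: 1+13/16x = −1+3/16x ⇒ -5/8x=2 ⇒ x=2/(-5/8)=-3.2000
Confirm numerically:
  x=-2.420: |R|=0.66466 <1
  x=-2.335: |R|=0.62399 <1
  x=-1.751: |R|=0.31821 <1
  x=-3.674: |R|=1.17541 >1
  x=-3.357: |R|=1.06022 >1
  x=-3.235: |R|=1.01362 >1
Stable set (-3.2000, 0).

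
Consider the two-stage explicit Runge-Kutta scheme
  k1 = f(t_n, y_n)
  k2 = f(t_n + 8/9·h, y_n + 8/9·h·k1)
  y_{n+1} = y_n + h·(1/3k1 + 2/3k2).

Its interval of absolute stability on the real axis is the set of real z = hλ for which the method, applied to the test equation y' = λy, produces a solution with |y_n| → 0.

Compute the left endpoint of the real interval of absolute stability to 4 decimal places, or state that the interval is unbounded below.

z* = -1.6875.

Test eqn y'=λy, z=hλ:
  k1=λy_n ⇒ h·k1=z·y_n;  k2=λ(1+8/9z)y_n ⇒ h·k2=z(1+8/9z)y_n
  y_{n+1}/y_n = 1 + 1/3z + 2/3z(1+8/9z) = 1 + z + 16/27z²
  ⇒ R(z) = 1 + z + 16/27z².

Find x<0 with |R(x)|<1.
x=-0.64: |R|=0.6027
R=1: x+16/27x²=0 ⇒ x=−27/16=-1.6875; min R=1−1/(4·16/27)=0.5781>−1
Confirm numerically:
  x=-1.521: |R|=0.84993 <1
  x=-1.293: |R|=0.69773 <1
  x=-1.280: |R|=0.69090 <1
  x=-0.757: |R|=0.58258 <1
  x=-2.235: |R|=1.72513 >1
  x=-2.222: |R|=1.70380 >1
So |R|<1 on (-1.6875, 0).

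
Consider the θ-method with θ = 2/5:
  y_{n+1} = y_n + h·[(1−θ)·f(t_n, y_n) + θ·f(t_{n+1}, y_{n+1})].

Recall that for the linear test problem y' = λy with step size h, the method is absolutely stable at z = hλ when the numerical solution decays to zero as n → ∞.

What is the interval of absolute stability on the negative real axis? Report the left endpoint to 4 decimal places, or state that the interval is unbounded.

z∈(-10.0000,0).

With y'=λy (z=hλ):
  y_{n+1} = y_n + z·[3/5·y_n + 2/5·y_{n+1}] ⇒ (1 − 2/5z)y_{n+1} = (1 + 3/5z)y_n
  ⇒ R(z) = (1 + 3/5z)/(1 − 2/5z).

Boundary: |R(x)|=1, x<0.
x=-1.69: |R|=0.0084
R=−1: 1+3/5x = −1+2/5x ⇒ -1/5x=2 ⇒ x=2/(-1/5)=-10.0000
Confirm numerically:
  x=-9.524: |R|=0.98021 <1
  x=-5.928: |R|=0.75842 <1
  x=-4.936: |R|=0.65949 <1
  x=-4.661: |R|=0.62722 <1
  x=-10.587: |R|=1.02243 >1
  x=-10.379: |R|=1.01471 >1
  x=-10.108: |R|=1.00428 >1
So |R|<1 on (-10.0000, 0).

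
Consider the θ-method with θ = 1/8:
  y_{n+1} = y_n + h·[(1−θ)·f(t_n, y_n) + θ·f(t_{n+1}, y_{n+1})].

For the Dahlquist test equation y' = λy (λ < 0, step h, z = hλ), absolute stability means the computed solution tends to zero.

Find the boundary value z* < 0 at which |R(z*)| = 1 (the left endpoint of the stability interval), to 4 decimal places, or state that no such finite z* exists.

Set f=λy, z=hλ:
  y_{n+1} = y_n + z·[7/8·y_n + 1/8·y_{n+1}] ⇒ (1 − 1/8z)y_{n+1} = (1 + 7/8z)y_n
  so R(z) = (1 + 7/8z)/(1 − 1/8z).

Need |R(x)|<1, x<0.
x=-1.22: |R|=0.0586
R=−1: 1+7/8x = −1+1/8x ⇒ -3/4x=2 ⇒ x=2/(-3/4)=-2.6667
Confirm numerically:
  x=-2.430: |R|=0.86385 <1
  x=-2.178: |R|=0.71193 <1
  x=-1.454: |R|=0.23038 <1
  x=-3.238: |R|=1.30504 >1
  x=-3.209: |R|=1.29030 >1
  x=-2.837: |R|=1.09431 >1
Interval (-2.6667, 0).

left endpoint -2.6667.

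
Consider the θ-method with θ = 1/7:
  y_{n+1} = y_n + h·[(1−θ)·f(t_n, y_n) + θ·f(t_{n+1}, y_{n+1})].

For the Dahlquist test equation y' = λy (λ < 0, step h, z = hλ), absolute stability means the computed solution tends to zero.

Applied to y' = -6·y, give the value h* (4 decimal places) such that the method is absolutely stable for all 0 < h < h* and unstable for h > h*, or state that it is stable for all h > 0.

On y'=λy, z=hλ:
  y_{n+1} = y_n + z·[6/7·y_n + 1/7·y_{n+1}] ⇒ (1 − 1/7z)y_{n+1} = (1 + 6/7z)y_n
  ⇒ R(z) = (1 + 6/7z)/(1 − 1/7z).

Solve |R(x)|<1 on ℝ⁻.
x=-1.32: |R|=0.1106
R=−1: 1+6/7x = −1+1/7x ⇒ -5/7x=2 ⇒ x=2/(-5/7)=-2.8000
Confirm numerically:
  x=-2.168: |R|=0.65532 <1
  x=-2.086: |R|=0.60709 <1
  x=-1.470: |R|=0.21488 <1
  x=-3.255: |R|=1.22184 >1
  x=-3.203: |R|=1.19749 >1
  x=-2.841: |R|=1.02083 >1
Interval (-2.8000, 0).

(-2.8000,0); λ=-6 ⇒ h* = (14/5)/6 = 0.4667.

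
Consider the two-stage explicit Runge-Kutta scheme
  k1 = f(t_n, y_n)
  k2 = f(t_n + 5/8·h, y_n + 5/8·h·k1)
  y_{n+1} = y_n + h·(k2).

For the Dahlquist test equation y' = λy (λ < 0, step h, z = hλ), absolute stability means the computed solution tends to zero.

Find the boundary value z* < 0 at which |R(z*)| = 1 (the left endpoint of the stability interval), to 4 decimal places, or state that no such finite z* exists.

On y'=λy, z=hλ:
  k1=λy_n ⇒ h·k1=z·y_n;  k2=λ(1+5/8z)y_n ⇒ h·k2=z(1+5/8z)y_n
  y_{n+1}/y_n = 1 + z(1+5/8z) = 1 + z + 5/8z²
  so R(z) = 1 + z + 5/8z².

Solve |R(x)|<1 on ℝ⁻.
x=-1.11: |R|=0.6601
R=1: x+5/8x²=0 ⇒ x=−8/5=-1.6000; min R=1−1/(4·5/8)=0.6000>−1
Confirm numerically:
  x=-1.024: |R|=0.63136 <1
  x=-0.912: |R|=0.60784 <1
  x=-0.873: |R|=0.60333 <1
  x=-1.752: |R|=1.16644 >1
  x=-1.711: |R|=1.11870 >1
  x=-1.625: |R|=1.02539 >1
So |R|<1 on (-1.6000, 0).

left endpoint -1.6000.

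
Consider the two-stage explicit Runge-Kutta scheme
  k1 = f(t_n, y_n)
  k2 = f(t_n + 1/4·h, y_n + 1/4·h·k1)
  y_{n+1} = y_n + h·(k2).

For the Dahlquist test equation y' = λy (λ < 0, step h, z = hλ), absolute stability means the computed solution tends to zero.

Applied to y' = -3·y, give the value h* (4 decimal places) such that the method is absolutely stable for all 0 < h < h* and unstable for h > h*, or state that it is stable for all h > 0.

Set f=λy, z=hλ:
  k1=λy_n ⇒ h·k1=z·y_n;  k2=λ(1+1/4z)y_n ⇒ h·k2=z(1+1/4z)y_n
  y_{n+1}/y_n = 1 + z(1+1/4z) = 1 + z + 1/4z²
  so R(z) = 1 + z + 1/4z².

Need |R(x)|<1, x<0.
x=-1.36: |R|=0.1024
R=1: x+1/4x²=0 ⇒ x=−4=-4.0000; min R=1−1/(4·1/4)=0.0000>−1
Confirm numerically:
  x=-3.919: |R|=0.92064 <1
  x=-3.611: |R|=0.64883 <1
  x=-1.832: |R|=0.00706 <1
  x=-4.366: |R|=1.39949 >1
  x=-4.174: |R|=1.18157 >1
So |R|<1 on (-4.0000, 0).

(-4.0000,0); λ=-3 ⇒ h* = (4)/3 = 1.3333.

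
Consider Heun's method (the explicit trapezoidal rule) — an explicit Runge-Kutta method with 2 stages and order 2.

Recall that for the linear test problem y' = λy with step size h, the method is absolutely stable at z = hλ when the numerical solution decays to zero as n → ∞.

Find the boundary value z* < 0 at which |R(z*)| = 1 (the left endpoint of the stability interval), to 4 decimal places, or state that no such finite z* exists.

With y'=λy (z=hλ):
  order 2, 2-stage ⇒ R(z)=1+z+z^2/2
  (e.g. R(-0.97)=0.50045, |R|=0.50045)

Need |R(x)|<1, x<0.
x=-0.97: |R|=0.5005
|R(-1.23)|=0.5264 |R(-0.83)|=0.5145 |R(-0.68)|=0.5512
Bisect:
  x_lo=-2.7602 |R|=2.0492  x_hi=-0.1137 |R|=0.8927
  mid=-1.43699 |R|=0.59548 →hi
  mid=-2.09861 |R|=1.10348 →lo
  mid=-1.76780 |R|=0.79476 →hi
  mid=-1.93321 |R|=0.93544 →hi
  mid=-2.01591 |R|=1.01604 →lo
  mid=-1.97456 |R|=0.97488 →hi
  mid=-1.99524 |R|=0.99525 →hi
  ...
  [-2.00008,-1.99992] ⇒ x*=-2.0000
So |R|<1 on (-2.0000, 0).

left endpoint -2.0000.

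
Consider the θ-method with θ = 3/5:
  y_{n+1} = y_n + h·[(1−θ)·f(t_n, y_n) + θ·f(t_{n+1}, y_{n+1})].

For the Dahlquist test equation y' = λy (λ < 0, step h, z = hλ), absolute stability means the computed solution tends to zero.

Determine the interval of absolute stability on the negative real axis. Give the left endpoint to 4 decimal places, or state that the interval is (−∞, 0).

Set f=λy, z=hλ:
  y_{n+1} = y_n + z·[2/5·y_n + 3/5·y_{n+1}] ⇒ (1 − 3/5z)y_{n+1} = (1 + 2/5z)y_n
  Hence R(z) = (1 + 2/5z)/(1 − 3/5z).

Need |R(x)|<1, x<0.
x=-0.96: |R|=0.3909
x=-2: |R|=0.0909
x=-10: |R|=0.4286
x=-100: |R|=0.6393
θ=3/5≥1/2 ⇒ |1+2/5x|<|1−3/5x| ∀x<0 ⇒ interval (−∞,0).

(−∞, 0) — no finite endpoint.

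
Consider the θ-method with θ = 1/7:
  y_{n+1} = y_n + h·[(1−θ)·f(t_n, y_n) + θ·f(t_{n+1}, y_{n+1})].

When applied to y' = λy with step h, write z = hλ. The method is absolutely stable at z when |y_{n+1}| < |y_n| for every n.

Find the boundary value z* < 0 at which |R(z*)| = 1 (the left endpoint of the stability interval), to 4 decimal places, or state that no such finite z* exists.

left endpoint -2.8000.

Set f=λy, z=hλ:
  y_{n+1} = y_n + z·[6/7·y_n + 1/7·y_{n+1}] ⇒ (1 − 1/7z)y_{n+1} = (1 + 6/7z)y_n
  so R(z) = (1 + 6/7z)/(1 − 1/7z).

Need |R(x)|<1, x<0.
x=-0.34: |R|=0.6757
R=−1: 1+6/7x = −1+1/7x ⇒ -5/7x=2 ⇒ x=2/(-5/7)=-2.8000
Confirm numerically:
  x=-2.662: |R|=0.92859 <1
  x=-2.623: |R|=0.90803 <1
  x=-2.125: |R|=0.63014 <1
  x=-3.280: |R|=1.23346 >1
  x=-2.949: |R|=1.07488 >1
Interval (-2.8000, 0).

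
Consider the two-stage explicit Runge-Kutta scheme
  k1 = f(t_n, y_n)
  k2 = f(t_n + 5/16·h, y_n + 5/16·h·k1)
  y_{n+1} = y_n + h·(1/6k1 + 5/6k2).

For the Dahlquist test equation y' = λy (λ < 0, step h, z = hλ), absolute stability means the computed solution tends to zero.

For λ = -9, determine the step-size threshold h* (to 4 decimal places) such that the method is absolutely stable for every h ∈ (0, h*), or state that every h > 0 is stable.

With y'=λy (z=hλ):
  k1=λy_n ⇒ h·k1=z·y_n;  k2=λ(1+5/16z)y_n ⇒ h·k2=z(1+5/16z)y_n
  y_{n+1}/y_n = 1 + 1/6z + 5/6z(1+5/16z) = 1 + z + 25/96z²
  ⇒ R(z) = 1 + z + 25/96z².

Boundary: |R(x)|=1, x<0.
x=-1.61: |R|=0.0650
R=1: x+25/96x²=0 ⇒ x=−96/25=-3.8400; min R=1−1/(4·25/96)=0.0400>−1
Confirm numerically:
  x=-3.752: |R|=0.91402 <1
  x=-3.714: |R|=0.87813 <1
  x=-3.384: |R|=0.59815 <1
  x=-2.042: |R|=0.04388 <1
  x=-4.178: |R|=1.36775 >1
  x=-4.096: |R|=1.27307 >1
Interval (-3.8400, 0).

(-3.8400,0); λ=-9 ⇒ h* = (96/25)/9 = 0.4267.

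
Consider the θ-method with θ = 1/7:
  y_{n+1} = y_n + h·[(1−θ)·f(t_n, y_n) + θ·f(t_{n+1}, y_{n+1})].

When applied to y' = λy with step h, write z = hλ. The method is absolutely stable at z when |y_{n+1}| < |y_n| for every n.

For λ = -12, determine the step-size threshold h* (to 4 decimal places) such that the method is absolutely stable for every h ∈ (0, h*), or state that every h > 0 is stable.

(-2.8000,0); λ=-12 ⇒ h* = (14/5)/12 = 0.2333.

Set f=λy, z=hλ:
  y_{n+1} = y_n + z·[6/7·y_n + 1/7·y_{n+1}] ⇒ (1 − 1/7z)y_{n+1} = (1 + 6/7z)y_n
  R(z) = (1 + 6/7z)/(1 − 1/7z).

Find x<0 with |R(x)|<1.
x=-1.23: |R|=0.0462
R=−1: 1+6/7x = −1+1/7x ⇒ -5/7x=2 ⇒ x=2/(-5/7)=-2.8000
Confirm numerically:
  x=-2.744: |R|=0.97126 <1
  x=-2.490: |R|=0.83667 <1
  x=-1.510: |R|=0.24207 <1
  x=-3.195: |R|=1.19372 >1
  x=-3.015: |R|=1.10734 >1
  x=-2.826: |R|=1.01323 >1
Stable set (-2.8000, 0).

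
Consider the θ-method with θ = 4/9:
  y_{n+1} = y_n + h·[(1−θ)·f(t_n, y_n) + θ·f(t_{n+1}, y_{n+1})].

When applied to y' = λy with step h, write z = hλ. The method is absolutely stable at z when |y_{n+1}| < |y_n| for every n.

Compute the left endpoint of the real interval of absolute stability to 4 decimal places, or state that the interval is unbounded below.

With y'=λy (z=hλ):
  y_{n+1} = y_n + z·[5/9·y_n + 4/9·y_{n+1}] ⇒ (1 − 4/9z)y_{n+1} = (1 + 5/9z)y_n
  ⇒ R(z) = (1 + 5/9z)/(1 − 4/9z).

Boundary: |R(x)|=1, x<0.
x=-0.44: |R|=0.6320
R=−1: 1+5/9x = −1+4/9x ⇒ -1/9x=2 ⇒ x=2/(-1/9)=-18.0000
Confirm numerically:
  x=-17.513: |R|=0.99384 <1
  x=-10.842: |R|=0.86331 <1
  x=-8.184: |R|=0.76481 <1
  x=-7.264: |R|=0.71789 <1
  x=-18.392: |R|=1.00475 >1
  x=-18.282: |R|=1.00343 >1
  x=-18.190: |R|=1.00232 >1
Interval (-18.0000, 0).

z* = -18.0000.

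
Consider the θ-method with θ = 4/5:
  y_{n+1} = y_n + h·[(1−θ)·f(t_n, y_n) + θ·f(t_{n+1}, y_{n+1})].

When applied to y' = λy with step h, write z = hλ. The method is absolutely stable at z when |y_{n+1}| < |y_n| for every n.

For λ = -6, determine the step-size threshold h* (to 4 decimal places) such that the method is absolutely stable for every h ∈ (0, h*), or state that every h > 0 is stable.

interval (−∞, 0). Any h>0 works for λ=-6.

With y'=λy (z=hλ):
  y_{n+1} = y_n + z·[1/5·y_n + 4/5·y_{n+1}] ⇒ (1 − 4/5z)y_{n+1} = (1 + 1/5z)y_n
  Hence R(z) = (1 + 1/5z)/(1 − 4/5z).

Find x<0 with |R(x)|<1.
x=-0.54: |R|=0.6229
x=-2: |R|=0.2308
x=-10: |R|=0.1111
x=-100: |R|=0.2346
θ=4/5≥1/2 ⇒ |1+1/5x|<|1−4/5x| ∀x<0 ⇒ unbounded interval.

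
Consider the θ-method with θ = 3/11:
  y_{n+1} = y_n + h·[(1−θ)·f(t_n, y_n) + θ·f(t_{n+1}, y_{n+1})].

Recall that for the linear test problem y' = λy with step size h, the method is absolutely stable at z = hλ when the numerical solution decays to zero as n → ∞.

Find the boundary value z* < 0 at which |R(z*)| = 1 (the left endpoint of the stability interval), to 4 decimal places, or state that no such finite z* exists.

Test eqn y'=λy, z=hλ:
  y_{n+1} = y_n + z·[8/11·y_n + 3/11·y_{n+1}] ⇒ (1 − 3/11z)y_{n+1} = (1 + 8/11z)y_n
  ⇒ R(z) = (1 + 8/11z)/(1 − 3/11z).

Boundary: |R(x)|=1, x<0.
x=-1.39: |R|=0.0079
R=−1: 1+8/11x = −1+3/11x ⇒ -5/11x=2 ⇒ x=2/(-5/11)=-4.4000
Confirm numerically:
  x=-3.530: |R|=0.79852 <1
  x=-3.239: |R|=0.71980 <1
  x=-2.083: |R|=0.32837 <1
  x=-2.047: |R|=0.31363 <1
  x=-4.990: |R|=1.11359 >1
  x=-4.636: |R|=1.04737 >1
Interval (-4.4000, 0).

left endpoint -4.4000.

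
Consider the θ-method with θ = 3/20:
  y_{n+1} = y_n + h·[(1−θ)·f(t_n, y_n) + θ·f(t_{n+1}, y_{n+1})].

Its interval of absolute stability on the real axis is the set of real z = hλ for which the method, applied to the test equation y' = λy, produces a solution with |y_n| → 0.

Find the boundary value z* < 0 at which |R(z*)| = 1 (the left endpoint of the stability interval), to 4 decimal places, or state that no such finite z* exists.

On y'=λy, z=hλ:
  y_{n+1} = y_n + z·[17/20·y_n + 3/20·y_{n+1}] ⇒ (1 − 3/20z)y_{n+1} = (1 + 17/20z)y_n
  R(z) = (1 + 17/20z)/(1 − 3/20z).

Need |R(x)|<1, x<0.
x=-0.78: |R|=0.3017
R=−1: 1+17/20x = −1+3/20x ⇒ -7/10x=2 ⇒ x=2/(-7/10)=-2.8571
Confirm numerically:
  x=-2.420: |R|=0.77550 <1
  x=-2.048: |R|=0.56671 <1
  x=-1.331: |R|=0.10949 <1
  x=-3.264: |R|=1.19119 >1
  x=-3.134: |R|=1.13183 >1
  x=-3.037: |R|=1.08650 >1
So |R|<1 on (-2.8571, 0).

z* = -2.8571.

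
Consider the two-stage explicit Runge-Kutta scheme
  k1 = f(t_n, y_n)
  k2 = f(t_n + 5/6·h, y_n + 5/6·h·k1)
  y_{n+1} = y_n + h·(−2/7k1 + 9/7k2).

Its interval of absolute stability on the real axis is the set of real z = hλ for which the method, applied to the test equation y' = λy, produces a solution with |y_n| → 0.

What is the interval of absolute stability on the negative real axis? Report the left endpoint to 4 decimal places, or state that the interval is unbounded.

Test eqn y'=λy, z=hλ:
  k1=λy_n ⇒ h·k1=z·y_n;  k2=λ(1+5/6z)y_n ⇒ h·k2=z(1+5/6z)y_n
  y_{n+1}/y_n = 1 − 2/7z + 9/7z(1+5/6z) = 1 + z + 15/14z²
  R(z) = 1 + z + 15/14z².

Find x<0 with |R(x)|<1.
x=-0.79: |R|=0.8787
R=1: x+15/14x²=0 ⇒ x=−14/15=-0.9333; min R=1−1/(4·15/14)=0.7667>−1
Confirm numerically:
  x=-0.837: |R|=0.91361 <1
  x=-0.703: |R|=0.82651 <1
  x=-0.596: |R|=0.78459 <1
  x=-0.562: |R|=0.77640 <1
  x=-1.332: |R|=1.56895 >1
  x=-1.300: |R|=1.51071 >1
Interval (-0.9333, 0).

z∈(-0.9333,0).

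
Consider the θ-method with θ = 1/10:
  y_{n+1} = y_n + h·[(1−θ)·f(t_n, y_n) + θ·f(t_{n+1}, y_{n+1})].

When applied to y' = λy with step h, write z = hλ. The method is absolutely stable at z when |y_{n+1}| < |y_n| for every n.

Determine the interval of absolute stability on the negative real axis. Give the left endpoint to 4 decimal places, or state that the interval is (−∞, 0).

Test eqn y'=λy, z=hλ:
  y_{n+1} = y_n + z·[9/10·y_n + 1/10·y_{n+1}] ⇒ (1 − 1/10z)y_{n+1} = (1 + 9/10z)y_n
  ⇒ R(z) = (1 + 9/10z)/(1 − 1/10z).

Need |R(x)|<1, x<0.
x=-1.25: |R|=0.1111
R=−1: 1+9/10x = −1+1/10x ⇒ -4/5x=2 ⇒ x=2/(-4/5)=-2.5000
Confirm numerically:
  x=-2.232: |R|=0.82472 <1
  x=-2.215: |R|=0.81334 <1
  x=-2.175: |R|=0.78645 <1
  x=-1.695: |R|=0.44934 <1
  x=-2.997: |R|=1.30592 >1
  x=-2.961: |R|=1.28455 >1
  x=-2.944: |R|=1.27441 >1
Interval (-2.5000, 0).

z∈(-2.5000,0).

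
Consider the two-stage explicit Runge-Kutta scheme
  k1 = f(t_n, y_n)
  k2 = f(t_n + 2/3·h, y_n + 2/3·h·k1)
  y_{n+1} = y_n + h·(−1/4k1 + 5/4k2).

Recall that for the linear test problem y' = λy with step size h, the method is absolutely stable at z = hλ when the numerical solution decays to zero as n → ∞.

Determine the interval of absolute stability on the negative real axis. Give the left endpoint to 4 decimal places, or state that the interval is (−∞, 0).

z∈(-1.2000,0).

With y'=λy (z=hλ):
  k1=λy_n ⇒ h·k1=z·y_n;  k2=λ(1+2/3z)y_n ⇒ h·k2=z(1+2/3z)y_n
  y_{n+1}/y_n = 1 − 1/4z + 5/4z(1+2/3z) = 1 + z + 5/6z²
  R(z) = 1 + z + 5/6z².

Find x<0 with |R(x)|<1.
x=-1.39: |R|=1.2201
R=1: x+5/6x²=0 ⇒ x=−6/5=-1.2000; min R=1−1/(4·5/6)=0.7000>−1
Confirm numerically:
  x=-0.966: |R|=0.81163 <1
  x=-0.921: |R|=0.78587 <1
  x=-0.834: |R|=0.74563 <1
  x=-1.700: |R|=1.70833 >1
  x=-1.321: |R|=1.13320 >1
Stable set (-1.2000, 0).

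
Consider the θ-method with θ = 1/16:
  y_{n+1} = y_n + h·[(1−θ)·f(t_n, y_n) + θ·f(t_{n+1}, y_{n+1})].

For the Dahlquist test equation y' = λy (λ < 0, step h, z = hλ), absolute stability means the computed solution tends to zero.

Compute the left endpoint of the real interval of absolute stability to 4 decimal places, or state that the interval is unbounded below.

Set f=λy, z=hλ:
  y_{n+1} = y_n + z·[15/16·y_n + 1/16·y_{n+1}] ⇒ (1 − 1/16z)y_{n+1} = (1 + 15/16z)y_n
  Hence R(z) = (1 + 15/16z)/(1 − 1/16z).

Boundary: |R(x)|=1, x<0.
x=-0.91: |R|=0.1390
R=−1: 1+15/16x = −1+1/16x ⇒ -7/8x=2 ⇒ x=2/(-7/8)=-2.2857
Confirm numerically:
  x=-2.177: |R|=0.91627 <1
  x=-1.828: |R|=0.64057 <1
  x=-1.059: |R|=0.00674 <1
  x=-2.802: |R|=1.38443 >1
  x=-2.428: |R|=1.10810 >1
So |R|<1 on (-2.2857, 0).

z* = -2.2857.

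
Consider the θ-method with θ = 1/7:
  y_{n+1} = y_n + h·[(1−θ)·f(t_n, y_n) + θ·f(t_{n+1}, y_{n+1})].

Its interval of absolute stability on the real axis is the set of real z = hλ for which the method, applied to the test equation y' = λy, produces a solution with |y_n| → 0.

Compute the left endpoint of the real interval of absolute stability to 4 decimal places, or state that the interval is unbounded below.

Set f=λy, z=hλ:
  y_{n+1} = y_n + z·[6/7·y_n + 1/7·y_{n+1}] ⇒ (1 − 1/7z)y_{n+1} = (1 + 6/7z)y_n
  R(z) = (1 + 6/7z)/(1 − 1/7z).

Need |R(x)|<1, x<0.
x=-1.42: |R|=0.1805
R=−1: 1+6/7x = −1+1/7x ⇒ -5/7x=2 ⇒ x=2/(-5/7)=-2.8000
Confirm numerically:
  x=-2.535: |R|=0.86104 <1
  x=-2.500: |R|=0.84211 <1
  x=-1.872: |R|=0.47701 <1
  x=-1.716: |R|=0.37816 <1
  x=-3.246: |R|=1.21765 >1
  x=-3.114: |R|=1.15523 >1
  x=-3.043: |R|=1.12098 >1
So |R|<1 on (-2.8000, 0).

left endpoint -2.8000.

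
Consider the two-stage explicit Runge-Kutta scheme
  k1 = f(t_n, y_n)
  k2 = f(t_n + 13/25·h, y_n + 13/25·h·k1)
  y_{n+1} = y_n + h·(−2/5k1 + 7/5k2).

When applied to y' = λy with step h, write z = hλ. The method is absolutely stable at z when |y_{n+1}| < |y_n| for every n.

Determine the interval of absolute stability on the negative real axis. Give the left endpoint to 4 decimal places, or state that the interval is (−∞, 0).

With y'=λy (z=hλ):
  k1=λy_n ⇒ h·k1=z·y_n;  k2=λ(1+13/25z)y_n ⇒ h·k2=z(1+13/25z)y_n
  y_{n+1}/y_n = 1 − 2/5z + 7/5z(1+13/25z) = 1 + z + 91/125z²
  so R(z) = 1 + z + 91/125z².

Boundary: |R(x)|=1, x<0.
x=-1.31: |R|=0.9393
R=1: x+91/125x²=0 ⇒ x=−125/91=-1.3736; min R=1−1/(4·91/125)=0.6566>−1
Confirm numerically:
  x=-1.332: |R|=0.95964 <1
  x=-0.910: |R|=0.69286 <1
  x=-0.903: |R|=0.69062 <1
  x=-0.573: |R|=0.66602 <1
  x=-1.851: |R|=1.64327 >1
  x=-1.844: |R|=1.63144 >1
  x=-1.495: |R|=1.13210 >1
So |R|<1 on (-1.3736, 0).

z∈(-1.3736,0).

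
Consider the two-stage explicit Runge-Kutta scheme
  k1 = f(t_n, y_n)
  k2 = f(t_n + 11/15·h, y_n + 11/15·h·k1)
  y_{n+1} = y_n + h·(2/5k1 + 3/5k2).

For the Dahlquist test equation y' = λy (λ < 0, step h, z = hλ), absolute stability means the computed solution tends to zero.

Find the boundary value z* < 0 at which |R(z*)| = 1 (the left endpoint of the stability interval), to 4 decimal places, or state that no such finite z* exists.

With y'=λy (z=hλ):
  k1=λy_n ⇒ h·k1=z·y_n;  k2=λ(1+11/15z)y_n ⇒ h·k2=z(1+11/15z)y_n
  y_{n+1}/y_n = 1 + 2/5z + 3/5z(1+11/15z) = 1 + z + 11/25z²
  ⇒ R(z) = 1 + z + 11/25z².

Boundary: |R(x)|=1, x<0.
x=-0.83: |R|=0.4731
R=1: x+11/25x²=0 ⇒ x=−25/11=-2.2727; min R=1−1/(4·11/25)=0.4318>−1
Confirm numerically:
  x=-1.489: |R|=0.48653 <1
  x=-1.266: |R|=0.43921 <1
  x=-1.037: |R|=0.43616 <1
  x=-2.787: |R|=1.63064 >1
  x=-2.773: |R|=1.61039 >1
Interval (-2.2727, 0).

left endpoint -2.2727.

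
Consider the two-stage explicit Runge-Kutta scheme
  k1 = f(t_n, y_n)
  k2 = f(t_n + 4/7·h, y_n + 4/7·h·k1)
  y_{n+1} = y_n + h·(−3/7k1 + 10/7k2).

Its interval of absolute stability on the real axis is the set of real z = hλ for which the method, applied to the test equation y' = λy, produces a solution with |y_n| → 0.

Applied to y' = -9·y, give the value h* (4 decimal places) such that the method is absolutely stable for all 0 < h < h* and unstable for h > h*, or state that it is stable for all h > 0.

Test eqn y'=λy, z=hλ:
  k1=λy_n ⇒ h·k1=z·y_n;  k2=λ(1+4/7z)y_n ⇒ h·k2=z(1+4/7z)y_n
  y_{n+1}/y_n = 1 − 3/7z + 10/7z(1+4/7z) = 1 + z + 40/49z²
  Hence R(z) = 1 + z + 40/49z².

Solve |R(x)|<1 on ℝ⁻.
x=-1.2: |R|=0.9755
R=1: x+40/49x²=0 ⇒ x=−49/40=-1.2250; min R=1−1/(4·40/49)=0.6937>−1
Confirm numerically:
  x=-1.003: |R|=0.81823 <1
  x=-0.691: |R|=0.69878 <1
  x=-0.569: |R|=0.69529 <1
  x=-1.759: |R|=1.76678 >1
  x=-1.670: |R|=1.60665 >1
  x=-1.455: |R|=1.27318 >1
So |R|<1 on (-1.2250, 0).

(-1.2250,0); λ=-9 ⇒ h* = (49/40)/9 = 0.1361.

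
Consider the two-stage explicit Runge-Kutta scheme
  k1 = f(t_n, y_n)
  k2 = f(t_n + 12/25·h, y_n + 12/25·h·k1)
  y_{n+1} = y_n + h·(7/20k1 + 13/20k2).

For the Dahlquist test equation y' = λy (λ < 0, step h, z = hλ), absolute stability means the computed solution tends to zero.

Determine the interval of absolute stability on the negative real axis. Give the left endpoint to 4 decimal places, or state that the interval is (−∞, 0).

(-3.2051, 0).

Test eqn y'=λy, z=hλ:
  k1=λy_n ⇒ h·k1=z·y_n;  k2=λ(1+12/25z)y_n ⇒ h·k2=z(1+12/25z)y_n
  y_{n+1}/y_n = 1 + 7/20z + 13/20z(1+12/25z) = 1 + z + 39/125z²
  so R(z) = 1 + z + 39/125z².

Solve |R(x)|<1 on ℝ⁻.
x=-1.57: |R|=0.1990
R=1: x+39/125x²=0 ⇒ x=−125/39=-3.2051; min R=1−1/(4·39/125)=0.1987>−1
Confirm numerically:
  x=-3.140: |R|=0.93620 <1
  x=-2.993: |R|=0.80191 <1
  x=-2.288: |R|=0.34530 <1
  x=-3.798: |R|=1.70254 >1
  x=-3.637: |R|=1.49006 >1
  x=-3.556: |R|=1.38928 >1
Interval (-3.2051, 0).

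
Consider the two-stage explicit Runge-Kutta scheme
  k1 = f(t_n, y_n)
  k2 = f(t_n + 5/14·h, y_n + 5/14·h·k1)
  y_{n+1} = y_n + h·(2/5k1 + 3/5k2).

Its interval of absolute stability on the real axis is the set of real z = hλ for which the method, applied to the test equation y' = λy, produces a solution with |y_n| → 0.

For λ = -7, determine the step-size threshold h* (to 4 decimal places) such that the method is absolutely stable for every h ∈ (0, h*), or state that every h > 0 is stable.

(-4.6667,0); λ=-7 ⇒ h* = (14/3)/7 = 0.6667.

On y'=λy, z=hλ:
  k1=λy_n ⇒ h·k1=z·y_n;  k2=λ(1+5/14z)y_n ⇒ h·k2=z(1+5/14z)y_n
  y_{n+1}/y_n = 1 + 2/5z + 3/5z(1+5/14z) = 1 + z + 3/14z²
  Hence R(z) = 1 + z + 3/14z².

Boundary: |R(x)|=1, x<0.
x=-0.7: |R|=0.4050
R=1: x+3/14x²=0 ⇒ x=−14/3=-4.6667; min R=1−1/(4·3/14)=-0.1667>−1
Confirm numerically:
  x=-4.634: |R|=0.96756 <1
  x=-4.452: |R|=0.79521 <1
  x=-3.603: |R|=0.17877 <1
  x=-5.147: |R|=1.52977 >1
  x=-4.702: |R|=1.03560 >1
Stable set (-4.6667, 0).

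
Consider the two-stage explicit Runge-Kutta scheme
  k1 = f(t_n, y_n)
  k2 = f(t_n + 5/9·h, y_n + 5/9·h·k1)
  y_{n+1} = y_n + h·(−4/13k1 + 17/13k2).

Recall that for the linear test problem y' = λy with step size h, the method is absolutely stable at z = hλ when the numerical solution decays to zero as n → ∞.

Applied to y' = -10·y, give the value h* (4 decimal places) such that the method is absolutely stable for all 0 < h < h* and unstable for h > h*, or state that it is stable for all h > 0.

(-1.3765,0); λ=-10 ⇒ h* = (117/85)/10 = 0.1376.

With y'=λy (z=hλ):
  k1=λy_n ⇒ h·k1=z·y_n;  k2=λ(1+5/9z)y_n ⇒ h·k2=z(1+5/9z)y_n
  y_{n+1}/y_n = 1 − 4/13z + 17/13z(1+5/9z) = 1 + z + 85/117z²
  Hence R(z) = 1 + z + 85/117z².

Boundary: |R(x)|=1, x<0.
x=-0.68: |R|=0.6559
R=1: x+85/117x²=0 ⇒ x=−117/85=-1.3765; min R=1−1/(4·85/117)=0.6559>−1
Confirm numerically:
  x=-1.209: |R|=0.85290 <1
  x=-0.760: |R|=0.65962 <1
  x=-0.678: |R|=0.65596 <1
  x=-0.552: |R|=0.66937 <1
  x=-1.705: |R|=1.40694 >1
  x=-1.552: |R|=1.19791 >1
  x=-1.510: |R|=1.14648 >1
Interval (-1.3765, 0).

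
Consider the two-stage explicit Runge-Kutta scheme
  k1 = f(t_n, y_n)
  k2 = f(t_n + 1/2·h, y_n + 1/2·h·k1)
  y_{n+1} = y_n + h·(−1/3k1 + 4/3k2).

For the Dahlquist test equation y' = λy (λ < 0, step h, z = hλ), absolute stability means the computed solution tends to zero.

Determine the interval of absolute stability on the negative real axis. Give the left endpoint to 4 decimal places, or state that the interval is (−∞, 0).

Test eqn y'=λy, z=hλ:
  k1=λy_n ⇒ h·k1=z·y_n;  k2=λ(1+1/2z)y_n ⇒ h·k2=z(1+1/2z)y_n
  y_{n+1}/y_n = 1 − 1/3z + 4/3z(1+1/2z) = 1 + z + 2/3z²
  Hence R(z) = 1 + z + 2/3z².

Need |R(x)|<1, x<0.
x=-0.37: |R|=0.7213
R=1: x+2/3x²=0 ⇒ x=−3/2=-1.5000; min R=1−1/(4·2/3)=0.6250>−1
Confirm numerically:
  x=-1.311: |R|=0.83481 <1
  x=-1.070: |R|=0.69327 <1
  x=-0.969: |R|=0.65697 <1
  x=-0.656: |R|=0.63089 <1
  x=-1.879: |R|=1.47476 >1
  x=-1.701: |R|=1.22793 >1
Stable set (-1.5000, 0).

(-1.5000, 0).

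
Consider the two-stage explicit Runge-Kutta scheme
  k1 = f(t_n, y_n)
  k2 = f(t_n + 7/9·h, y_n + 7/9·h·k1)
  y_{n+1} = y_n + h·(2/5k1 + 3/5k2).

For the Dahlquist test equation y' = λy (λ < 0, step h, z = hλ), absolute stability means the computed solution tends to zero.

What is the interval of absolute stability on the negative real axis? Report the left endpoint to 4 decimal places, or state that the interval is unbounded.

Set f=λy, z=hλ:
  k1=λy_n ⇒ h·k1=z·y_n;  k2=λ(1+7/9z)y_n ⇒ h·k2=z(1+7/9z)y_n
  y_{n+1}/y_n = 1 + 2/5z + 3/5z(1+7/9z) = 1 + z + 7/15z²
  R(z) = 1 + z + 7/15z².

Boundary: |R(x)|=1, x<0.
x=-1.65: |R|=0.6205
R=1: x+7/15x²=0 ⇒ x=−15/7=-2.1429; min R=1−1/(4·7/15)=0.4643>−1
Confirm numerically:
  x=-1.801: |R|=0.71268 <1
  x=-1.681: |R|=0.63769 <1
  x=-1.493: |R|=0.54722 <1
  x=-2.688: |R|=1.68383 >1
  x=-2.242: |R|=1.10373 >1
  x=-2.232: |R|=1.09285 >1
Interval (-2.1429, 0).

z∈(-2.1429,0).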